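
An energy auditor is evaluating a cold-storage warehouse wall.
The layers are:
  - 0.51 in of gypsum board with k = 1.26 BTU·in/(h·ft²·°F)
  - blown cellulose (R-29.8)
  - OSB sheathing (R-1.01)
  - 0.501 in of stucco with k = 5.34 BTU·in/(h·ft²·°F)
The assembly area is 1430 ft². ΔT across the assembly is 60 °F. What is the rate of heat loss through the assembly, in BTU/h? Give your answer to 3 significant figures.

0.51/1.26 = 0.4048
0.501/5.34 = 0.09382
R_total = 0.4048 + 29.8 + 1.01 + 0.09382 = 31.31 ft²·°F·h/BTU
Q = A·ΔT/R = 1430 × 60 / 31.31 = 2740 BTU/h

2740 BTU/h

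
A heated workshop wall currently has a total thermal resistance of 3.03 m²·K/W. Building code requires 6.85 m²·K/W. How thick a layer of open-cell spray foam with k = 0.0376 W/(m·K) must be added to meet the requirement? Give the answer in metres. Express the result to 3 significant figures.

ΔR = 6.85 − 3.03 = 3.82 m²·K/W
L = ΔR × k = 3.82 × 0.0376 = 0.1436 m

0.144 m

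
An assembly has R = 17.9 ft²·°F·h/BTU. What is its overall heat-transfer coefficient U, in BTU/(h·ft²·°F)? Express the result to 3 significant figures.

U = 1/R = 1/17.9 = 0.05587

0.0559 BTU/(h·ft²·°F)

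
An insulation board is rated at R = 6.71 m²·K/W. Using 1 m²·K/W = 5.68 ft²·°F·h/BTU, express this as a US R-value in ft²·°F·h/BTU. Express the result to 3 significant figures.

R_US = 6.71 × 5.68 = 38.11

38.1 ft²·°F·h/BTU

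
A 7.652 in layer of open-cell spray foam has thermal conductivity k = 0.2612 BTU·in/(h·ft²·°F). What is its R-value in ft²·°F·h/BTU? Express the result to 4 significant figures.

29.30 ft²·°F·h/BTU

R = L/k = 7.652/0.2612 = 29.296 ft²·°F·h/BTU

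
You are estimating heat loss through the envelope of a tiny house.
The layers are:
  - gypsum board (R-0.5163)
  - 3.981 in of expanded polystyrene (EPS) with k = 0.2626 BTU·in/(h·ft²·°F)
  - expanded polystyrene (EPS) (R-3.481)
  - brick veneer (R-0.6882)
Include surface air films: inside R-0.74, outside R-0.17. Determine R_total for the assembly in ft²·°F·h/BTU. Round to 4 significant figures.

20.76 ft²·°F·h/BTU

3.981/0.2626 = 15.16
R_total = 0.74 + 0.5163 + 15.16 + 3.481 + 0.6882 + 0.17 = 20.755 ft²·°F·h/BTU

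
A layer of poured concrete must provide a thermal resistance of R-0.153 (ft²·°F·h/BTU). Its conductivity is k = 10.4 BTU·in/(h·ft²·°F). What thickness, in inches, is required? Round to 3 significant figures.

1.59 in

L = R × k = 0.153 × 10.4 = 1.591 in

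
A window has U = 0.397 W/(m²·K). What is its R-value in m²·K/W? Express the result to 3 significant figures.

2.52 m²·K/W

R = 1/U = 1/0.397 = 2.519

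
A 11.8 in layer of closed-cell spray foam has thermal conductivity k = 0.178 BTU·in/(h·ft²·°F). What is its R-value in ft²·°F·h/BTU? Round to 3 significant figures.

66.3 ft²·°F·h/BTU

R = L/k = 11.8/0.178 = 66.29 ft²·°F·h/BTU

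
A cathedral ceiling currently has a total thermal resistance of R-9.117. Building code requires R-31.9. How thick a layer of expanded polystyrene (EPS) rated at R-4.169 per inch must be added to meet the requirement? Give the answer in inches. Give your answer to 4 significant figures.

ΔR = 31.9 − 9.117 = 22.783 ft²·°F·h/BTU
L = ΔR / (R/in) = 22.783/4.169 = 5.4649 in

5.465 in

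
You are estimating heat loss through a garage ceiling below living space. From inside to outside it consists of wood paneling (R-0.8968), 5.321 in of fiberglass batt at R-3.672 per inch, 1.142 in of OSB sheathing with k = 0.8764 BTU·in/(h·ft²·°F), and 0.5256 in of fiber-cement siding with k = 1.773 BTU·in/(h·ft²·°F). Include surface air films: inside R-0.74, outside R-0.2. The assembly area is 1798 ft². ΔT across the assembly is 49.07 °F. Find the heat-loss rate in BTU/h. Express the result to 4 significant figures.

5.321 × 3.672 = 19.539
1.142/0.8764 = 1.3031
0.5256/1.773 = 0.29645
R_total = 0.74 + 0.8968 + 19.539 + 1.3031 + 0.29645 + 0.2 = 22.975 ft²·°F·h/BTU
Q = A·ΔT/R = 1798 × 49.07 / 22.975 = 3840.2 BTU/h

3840 BTU/h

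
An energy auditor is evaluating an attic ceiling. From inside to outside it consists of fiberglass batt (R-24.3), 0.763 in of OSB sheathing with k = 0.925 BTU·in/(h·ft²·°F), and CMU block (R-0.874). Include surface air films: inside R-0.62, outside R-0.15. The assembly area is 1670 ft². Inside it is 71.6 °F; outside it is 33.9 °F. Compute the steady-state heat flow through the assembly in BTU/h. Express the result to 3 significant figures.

0.763/0.925 = 0.8249
R_total = 0.62 + 24.3 + 0.8249 + 0.874 + 0.15 = 26.77 ft²·°F·h/BTU
Q = A·ΔT/R = 1670 × (71.6 − 33.9) / 26.77 = 2352 BTU/h

2350 BTU/h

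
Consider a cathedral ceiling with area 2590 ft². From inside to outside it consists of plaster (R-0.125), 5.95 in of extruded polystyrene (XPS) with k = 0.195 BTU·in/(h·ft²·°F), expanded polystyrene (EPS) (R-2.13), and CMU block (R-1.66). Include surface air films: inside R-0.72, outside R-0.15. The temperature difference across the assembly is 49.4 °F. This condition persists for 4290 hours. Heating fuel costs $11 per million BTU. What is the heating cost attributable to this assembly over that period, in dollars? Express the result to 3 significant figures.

5.95/0.195 = 30.51
R_total = 0.72 + 0.125 + 30.51 + 2.13 + 1.66 + 0.15 = 35.3 ft²·°F·h/BTU
Q = 2590 × 49.4 / 35.3 = 3625 BTU/h
E = 3625 × 4290 = 15550000 BTU
Cost = 15550000/10⁶ × 11 = $171.1

171 dollars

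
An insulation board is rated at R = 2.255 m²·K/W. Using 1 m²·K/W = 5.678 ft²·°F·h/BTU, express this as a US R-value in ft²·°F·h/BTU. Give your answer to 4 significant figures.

12.80 ft²·°F·h/BTU

R_US = 2.255 × 5.678 = 12.804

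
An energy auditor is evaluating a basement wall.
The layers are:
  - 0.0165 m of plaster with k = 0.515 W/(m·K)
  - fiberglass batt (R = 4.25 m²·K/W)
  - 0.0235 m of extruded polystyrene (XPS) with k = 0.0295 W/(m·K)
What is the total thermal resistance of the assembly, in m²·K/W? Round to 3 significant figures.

5.08 m²·K/W

0.0165/0.515 = 0.03204
0.0235/0.0295 = 0.7966
R_total = 0.03204 + 4.25 + 0.7966 = 5.079 m²·K/W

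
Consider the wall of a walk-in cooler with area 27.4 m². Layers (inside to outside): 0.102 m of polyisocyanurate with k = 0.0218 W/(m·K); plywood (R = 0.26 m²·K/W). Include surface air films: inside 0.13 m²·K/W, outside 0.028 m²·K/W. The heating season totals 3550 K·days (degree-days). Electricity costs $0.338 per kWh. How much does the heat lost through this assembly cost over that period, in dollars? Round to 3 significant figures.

0.102/0.0218 = 4.679
R_total = 0.13 + 4.679 + 0.26 + 0.028 = 5.097 m²·K/W
E = A × HDD × 24 / R / 1000 = 27.4 × 3550 × 24 / 5.097 / 1000 = 458 kWh
Cost = 458 × 0.338 = $154.8

155 dollars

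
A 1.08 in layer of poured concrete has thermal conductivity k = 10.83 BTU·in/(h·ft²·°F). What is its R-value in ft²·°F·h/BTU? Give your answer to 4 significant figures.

R = L/k = 1.08/10.83 = 0.099723 ft²·°F·h/BTU

0.09972 ft²·°F·h/BTU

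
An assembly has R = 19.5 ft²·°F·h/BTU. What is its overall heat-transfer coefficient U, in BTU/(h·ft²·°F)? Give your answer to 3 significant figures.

U = 1/R = 1/19.5 = 0.05128

0.0513 BTU/(h·ft²·°F)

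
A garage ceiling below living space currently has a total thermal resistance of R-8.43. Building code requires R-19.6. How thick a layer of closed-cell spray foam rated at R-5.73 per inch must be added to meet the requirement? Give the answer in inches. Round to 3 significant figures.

1.95 in

ΔR = 19.6 − 8.43 = 11.17 ft²·°F·h/BTU
L = ΔR / (R/in) = 11.17/5.73 = 1.949 in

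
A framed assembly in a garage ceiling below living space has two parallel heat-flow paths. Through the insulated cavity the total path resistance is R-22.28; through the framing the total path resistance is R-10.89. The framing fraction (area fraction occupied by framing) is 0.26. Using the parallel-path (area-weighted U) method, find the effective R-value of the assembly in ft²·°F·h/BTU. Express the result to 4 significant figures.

17.52 ft²·°F·h/BTU

U_eff = 0.74/22.28 + 0.26/10.89 = 0.033214 + 0.023875 = 0.057089
R_eff = 1/U_eff = 17.517 ft²·°F·h/BTU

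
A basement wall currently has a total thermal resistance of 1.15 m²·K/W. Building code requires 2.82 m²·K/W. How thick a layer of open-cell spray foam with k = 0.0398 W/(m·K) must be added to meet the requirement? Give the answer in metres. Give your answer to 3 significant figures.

ΔR = 2.82 − 1.15 = 1.67 m²·K/W
L = ΔR × k = 1.67 × 0.0398 = 0.06647 m

0.0665 m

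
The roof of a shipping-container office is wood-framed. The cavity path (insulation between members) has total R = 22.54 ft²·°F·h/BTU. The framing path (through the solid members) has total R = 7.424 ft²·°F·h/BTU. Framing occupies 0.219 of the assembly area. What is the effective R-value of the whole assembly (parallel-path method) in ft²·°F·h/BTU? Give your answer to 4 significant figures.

15.59 ft²·°F·h/BTU

U_eff = 0.781/22.54 + 0.219/7.424 = 0.03465 + 0.029499 = 0.064148
R_eff = 1/U_eff = 15.589 ft²·°F·h/BTU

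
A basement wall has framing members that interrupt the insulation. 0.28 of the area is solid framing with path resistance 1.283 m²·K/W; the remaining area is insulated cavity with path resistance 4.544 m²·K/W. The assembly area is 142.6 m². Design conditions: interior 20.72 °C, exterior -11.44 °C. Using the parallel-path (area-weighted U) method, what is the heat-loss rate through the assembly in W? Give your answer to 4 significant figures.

1728 W

U_eff = 0.72/4.544 + 0.28/1.283 = 0.15845 + 0.21824 = 0.37669
R_eff = 1/U_eff = 2.6547 m²·K/W
Q = 142.6 × (20.72 − (-11.44)) / 2.6547 = 1727.5 W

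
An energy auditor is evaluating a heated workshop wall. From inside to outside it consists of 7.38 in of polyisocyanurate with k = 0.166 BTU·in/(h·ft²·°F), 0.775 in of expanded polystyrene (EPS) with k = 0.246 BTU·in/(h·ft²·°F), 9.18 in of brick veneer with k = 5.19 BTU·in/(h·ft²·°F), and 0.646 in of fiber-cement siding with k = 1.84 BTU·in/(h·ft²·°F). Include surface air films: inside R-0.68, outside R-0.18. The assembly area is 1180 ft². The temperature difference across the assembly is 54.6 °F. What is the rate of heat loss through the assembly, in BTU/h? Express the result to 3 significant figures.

7.38/0.166 = 44.46
0.775/0.246 = 3.15
9.18/5.19 = 1.769
0.646/1.84 = 0.3511
R_total = 0.68 + 44.46 + 3.15 + 1.769 + 0.3511 + 0.18 = 50.59 ft²·°F·h/BTU
Q = A·ΔT/R = 1180 × 54.6 / 50.59 = 1274 BTU/h

1270 BTU/h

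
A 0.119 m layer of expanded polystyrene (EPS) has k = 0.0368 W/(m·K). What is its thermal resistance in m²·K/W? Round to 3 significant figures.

3.23 m²·K/W

R = L/k = 0.119/0.0368 = 3.234 m²·K/W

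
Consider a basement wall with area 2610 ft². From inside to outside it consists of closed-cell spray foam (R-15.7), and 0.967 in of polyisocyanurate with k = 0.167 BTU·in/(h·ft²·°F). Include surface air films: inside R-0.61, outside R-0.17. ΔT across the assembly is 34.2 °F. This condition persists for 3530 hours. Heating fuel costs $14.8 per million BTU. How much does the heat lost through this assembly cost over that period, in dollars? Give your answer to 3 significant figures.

209 dollars

0.967/0.167 = 5.79
R_total = 0.61 + 15.7 + 5.79 + 0.17 = 22.27 ft²·°F·h/BTU
Q = 2610 × 34.2 / 22.27 = 4008 BTU/h
E = 4008 × 3530 = 14150000 BTU
Cost = 14150000/10⁶ × 14.8 = $209.4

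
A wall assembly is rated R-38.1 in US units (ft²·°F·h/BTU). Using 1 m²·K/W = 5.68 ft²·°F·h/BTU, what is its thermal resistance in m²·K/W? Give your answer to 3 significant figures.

6.71 m²·K/W

R_SI = 38.1/5.68 = 6.708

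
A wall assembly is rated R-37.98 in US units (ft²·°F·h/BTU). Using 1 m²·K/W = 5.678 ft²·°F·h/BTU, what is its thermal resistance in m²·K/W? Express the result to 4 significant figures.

6.689 m²·K/W

R_SI = 37.98/5.678 = 6.689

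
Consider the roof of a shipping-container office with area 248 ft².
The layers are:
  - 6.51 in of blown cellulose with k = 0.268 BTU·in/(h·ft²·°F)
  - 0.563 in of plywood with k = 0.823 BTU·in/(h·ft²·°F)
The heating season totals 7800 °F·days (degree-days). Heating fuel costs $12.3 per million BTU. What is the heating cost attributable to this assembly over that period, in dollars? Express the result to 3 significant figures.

22.9 dollars

6.51/0.268 = 24.29
0.563/0.823 = 0.6841
R_total = 24.29 + 0.6841 = 24.98 ft²·°F·h/BTU
E = A × HDD × 24 / R = 248 × 7800 × 24 / 24.98 = 1859000 BTU
Cost = 1859000/10⁶ × 12.3 = $22.86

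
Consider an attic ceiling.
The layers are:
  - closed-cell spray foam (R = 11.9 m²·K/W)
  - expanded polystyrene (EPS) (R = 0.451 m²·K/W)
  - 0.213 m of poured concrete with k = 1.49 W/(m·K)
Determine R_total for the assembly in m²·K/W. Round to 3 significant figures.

12.5 m²·K/W

0.213/1.49 = 0.143
R_total = 11.9 + 0.451 + 0.143 = 12.49 m²·K/W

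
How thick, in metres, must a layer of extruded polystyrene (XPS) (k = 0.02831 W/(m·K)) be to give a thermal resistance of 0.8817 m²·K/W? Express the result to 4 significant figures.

0.02496 m

L = R·k = 0.8817 × 0.02831 = 0.024961 m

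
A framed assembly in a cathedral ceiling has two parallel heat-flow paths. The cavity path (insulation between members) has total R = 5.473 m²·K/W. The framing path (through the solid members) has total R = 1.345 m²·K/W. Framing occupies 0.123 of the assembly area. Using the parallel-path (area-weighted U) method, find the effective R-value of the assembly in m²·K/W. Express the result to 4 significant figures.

U_eff = 0.877/5.473 + 0.123/1.345 = 0.16024 + 0.09145 = 0.25169
R_eff = 1/U_eff = 3.9731 m²·K/W

3.973 m²·K/W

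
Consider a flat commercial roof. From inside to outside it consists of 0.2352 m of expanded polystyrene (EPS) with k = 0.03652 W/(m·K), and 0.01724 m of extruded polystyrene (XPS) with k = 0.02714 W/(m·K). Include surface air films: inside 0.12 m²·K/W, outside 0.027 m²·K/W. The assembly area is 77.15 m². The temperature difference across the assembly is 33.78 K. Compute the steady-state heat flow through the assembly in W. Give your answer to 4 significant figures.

0.2352/0.03652 = 6.4403
0.01724/0.02714 = 0.63522
R_total = 0.12 + 6.4403 + 0.63522 + 0.027 = 7.2225 m²·K/W
Q = A·ΔT/R = 77.15 × 33.78 / 7.2225 = 360.83 W

360.8 W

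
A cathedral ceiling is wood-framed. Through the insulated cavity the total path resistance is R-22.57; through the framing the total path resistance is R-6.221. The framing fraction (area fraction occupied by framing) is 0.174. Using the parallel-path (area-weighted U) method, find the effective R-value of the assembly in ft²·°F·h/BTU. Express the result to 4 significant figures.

15.49 ft²·°F·h/BTU

U_eff = 0.826/22.57 + 0.174/6.221 = 0.036597 + 0.02797 = 0.064567
R_eff = 1/U_eff = 15.488 ft²·°F·h/BTU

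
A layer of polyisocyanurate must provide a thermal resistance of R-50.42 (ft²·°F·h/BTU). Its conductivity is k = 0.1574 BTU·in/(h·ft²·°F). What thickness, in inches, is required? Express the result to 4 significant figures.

7.936 in

L = R × k = 50.42 × 0.1574 = 7.9361 in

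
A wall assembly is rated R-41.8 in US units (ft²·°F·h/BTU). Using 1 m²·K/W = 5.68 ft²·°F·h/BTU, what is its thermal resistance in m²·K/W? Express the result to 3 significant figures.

R_SI = 41.8/5.68 = 7.359

7.36 m²·K/W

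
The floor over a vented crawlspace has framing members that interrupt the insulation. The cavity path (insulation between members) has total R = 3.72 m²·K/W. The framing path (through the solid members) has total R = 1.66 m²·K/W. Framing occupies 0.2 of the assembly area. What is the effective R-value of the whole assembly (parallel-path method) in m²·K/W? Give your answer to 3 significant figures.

U_eff = 0.8/3.72 + 0.2/1.66 = 0.2151 + 0.1205 = 0.3355
R_eff = 1/U_eff = 2.98 m²·K/W

2.98 m²·K/W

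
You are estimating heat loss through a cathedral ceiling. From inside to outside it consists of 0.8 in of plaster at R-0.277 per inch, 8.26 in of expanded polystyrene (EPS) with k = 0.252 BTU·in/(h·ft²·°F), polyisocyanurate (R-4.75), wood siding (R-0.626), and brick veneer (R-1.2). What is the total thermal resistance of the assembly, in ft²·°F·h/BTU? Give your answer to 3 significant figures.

39.6 ft²·°F·h/BTU

0.8 × 0.277 = 0.2216
8.26/0.252 = 32.78
R_total = 0.2216 + 32.78 + 4.75 + 0.626 + 1.2 = 39.58 ft²·°F·h/BTU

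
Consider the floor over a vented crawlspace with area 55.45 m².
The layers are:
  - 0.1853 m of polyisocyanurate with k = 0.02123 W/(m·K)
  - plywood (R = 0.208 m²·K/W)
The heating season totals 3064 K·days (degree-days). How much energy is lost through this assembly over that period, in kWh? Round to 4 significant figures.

0.1853/0.02123 = 8.7282
R_total = 8.7282 + 0.208 = 8.9362 m²·K/W
E = A × HDD × 24 / R / 1000 = 55.45 × 3064 × 24 / 8.9362 / 1000 = 456.3 kWh

456.3 kWh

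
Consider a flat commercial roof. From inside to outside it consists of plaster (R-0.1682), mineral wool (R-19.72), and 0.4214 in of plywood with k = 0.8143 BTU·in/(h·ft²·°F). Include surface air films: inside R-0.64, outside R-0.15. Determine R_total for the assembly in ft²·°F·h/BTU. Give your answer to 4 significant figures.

21.20 ft²·°F·h/BTU

0.4214/0.8143 = 0.5175
R_total = 0.64 + 0.1682 + 19.72 + 0.5175 + 0.15 = 21.196 ft²·°F·h/BTU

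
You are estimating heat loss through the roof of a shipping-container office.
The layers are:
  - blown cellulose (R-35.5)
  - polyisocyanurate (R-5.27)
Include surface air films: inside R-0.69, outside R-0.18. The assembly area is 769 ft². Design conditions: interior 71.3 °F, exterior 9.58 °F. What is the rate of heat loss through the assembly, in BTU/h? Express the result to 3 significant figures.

1140 BTU/h

R_total = 0.69 + 35.5 + 5.27 + 0.18 = 41.64 ft²·°F·h/BTU
Q = A·ΔT/R = 769 × (71.3 − 9.58) / 41.64 = 1140 BTU/h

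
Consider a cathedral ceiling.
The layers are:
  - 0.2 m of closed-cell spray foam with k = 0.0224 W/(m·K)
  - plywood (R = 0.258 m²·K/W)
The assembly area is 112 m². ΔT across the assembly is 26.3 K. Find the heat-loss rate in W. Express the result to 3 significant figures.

321 W

0.2/0.0224 = 8.929
R_total = 8.929 + 0.258 = 9.187 m²·K/W
Q = A·ΔT/R = 112 × 26.3 / 9.187 = 320.6 W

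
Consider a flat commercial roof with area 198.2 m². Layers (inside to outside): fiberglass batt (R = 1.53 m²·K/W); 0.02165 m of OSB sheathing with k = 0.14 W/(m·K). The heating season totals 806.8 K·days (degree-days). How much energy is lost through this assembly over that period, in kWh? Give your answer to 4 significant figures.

0.02165/0.14 = 0.15464
R_total = 1.53 + 0.15464 = 1.6846 m²·K/W
E = A × HDD × 24 / R / 1000 = 198.2 × 806.8 × 24 / 1.6846 / 1000 = 2278.1 kWh

2278 kWh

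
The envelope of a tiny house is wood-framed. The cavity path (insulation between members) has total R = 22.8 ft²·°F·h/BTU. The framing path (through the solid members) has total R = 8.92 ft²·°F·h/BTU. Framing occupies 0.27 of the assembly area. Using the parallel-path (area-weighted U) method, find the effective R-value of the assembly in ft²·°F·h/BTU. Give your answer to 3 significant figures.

16.1 ft²·°F·h/BTU

U_eff = 0.73/22.8 + 0.27/8.92 = 0.03202 + 0.03027 = 0.06229
R_eff = 1/U_eff = 16.05 ft²·°F·h/BTU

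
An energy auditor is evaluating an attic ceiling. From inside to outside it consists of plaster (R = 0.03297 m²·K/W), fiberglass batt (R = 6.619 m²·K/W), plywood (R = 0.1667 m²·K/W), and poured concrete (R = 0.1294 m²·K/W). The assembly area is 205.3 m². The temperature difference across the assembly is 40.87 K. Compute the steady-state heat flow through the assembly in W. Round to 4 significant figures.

R_total = 0.03297 + 6.619 + 0.1667 + 0.1294 = 6.9481 m²·K/W
Q = A·ΔT/R = 205.3 × 40.87 / 6.9481 = 1207.6 W

1208 W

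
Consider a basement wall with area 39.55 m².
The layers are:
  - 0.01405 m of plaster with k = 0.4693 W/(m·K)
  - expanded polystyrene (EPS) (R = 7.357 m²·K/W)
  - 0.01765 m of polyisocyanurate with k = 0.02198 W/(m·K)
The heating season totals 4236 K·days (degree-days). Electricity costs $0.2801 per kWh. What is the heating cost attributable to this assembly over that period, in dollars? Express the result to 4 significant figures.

0.01405/0.4693 = 0.029938
0.01765/0.02198 = 0.803
R_total = 0.029938 + 7.357 + 0.803 = 8.1899 m²·K/W
E = A × HDD × 24 / R / 1000 = 39.55 × 4236 × 24 / 8.1899 / 1000 = 490.95 kWh
Cost = 490.95 × 0.2801 = $137.51

137.5 dollars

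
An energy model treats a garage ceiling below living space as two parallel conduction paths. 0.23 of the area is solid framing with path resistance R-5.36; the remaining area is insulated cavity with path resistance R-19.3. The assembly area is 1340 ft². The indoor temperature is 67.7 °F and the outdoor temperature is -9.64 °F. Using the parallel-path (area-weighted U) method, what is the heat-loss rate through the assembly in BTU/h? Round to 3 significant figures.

8580 BTU/h

U_eff = 0.77/19.3 + 0.23/5.36 = 0.0399 + 0.04291 = 0.08281
R_eff = 1/U_eff = 12.08 ft²·°F·h/BTU
Q = 1340 × (67.7 − (-9.64)) / 12.08 = 8582 BTU/h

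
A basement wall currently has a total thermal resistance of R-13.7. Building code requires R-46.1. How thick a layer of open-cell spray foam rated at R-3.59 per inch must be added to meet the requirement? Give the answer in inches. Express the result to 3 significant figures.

ΔR = 46.1 − 13.7 = 32.4 ft²·°F·h/BTU
L = ΔR / (R/in) = 32.4/3.59 = 9.025 in

9.03 in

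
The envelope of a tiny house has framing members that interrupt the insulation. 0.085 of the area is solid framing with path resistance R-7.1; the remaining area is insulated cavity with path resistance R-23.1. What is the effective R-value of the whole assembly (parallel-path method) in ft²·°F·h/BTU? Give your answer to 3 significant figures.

U_eff = 0.915/23.1 + 0.085/7.1 = 0.03961 + 0.01197 = 0.05158
R_eff = 1/U_eff = 19.39 ft²·°F·h/BTU

19.4 ft²·°F·h/BTU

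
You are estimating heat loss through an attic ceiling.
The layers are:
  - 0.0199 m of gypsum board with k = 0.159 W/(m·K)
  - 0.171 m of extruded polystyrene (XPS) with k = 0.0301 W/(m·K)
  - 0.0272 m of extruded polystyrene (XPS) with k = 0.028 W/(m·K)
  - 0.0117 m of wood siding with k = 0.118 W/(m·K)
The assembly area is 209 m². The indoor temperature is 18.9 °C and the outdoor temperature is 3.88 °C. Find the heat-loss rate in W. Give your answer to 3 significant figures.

0.0199/0.159 = 0.1252
0.171/0.0301 = 5.681
0.0272/0.028 = 0.9714
0.0117/0.118 = 0.09915
R_total = 0.1252 + 5.681 + 0.9714 + 0.09915 = 6.877 m²·K/W
Q = A·ΔT/R = 209 × (18.9 − 3.88) / 6.877 = 456.5 W

456 W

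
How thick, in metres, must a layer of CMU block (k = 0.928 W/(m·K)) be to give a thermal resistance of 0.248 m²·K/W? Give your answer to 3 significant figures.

L = R·k = 0.248 × 0.928 = 0.2301 m

0.230 m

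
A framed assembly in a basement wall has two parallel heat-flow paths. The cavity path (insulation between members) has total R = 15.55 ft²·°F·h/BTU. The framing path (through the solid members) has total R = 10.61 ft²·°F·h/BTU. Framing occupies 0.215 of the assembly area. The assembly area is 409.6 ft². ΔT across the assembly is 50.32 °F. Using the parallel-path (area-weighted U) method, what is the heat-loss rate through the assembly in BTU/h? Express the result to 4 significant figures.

1458 BTU/h

U_eff = 0.785/15.55 + 0.215/10.61 = 0.050482 + 0.020264 = 0.070746
R_eff = 1/U_eff = 14.135 ft²·°F·h/BTU
Q = 409.6 × 50.32 / 14.135 = 1458.2 BTU/h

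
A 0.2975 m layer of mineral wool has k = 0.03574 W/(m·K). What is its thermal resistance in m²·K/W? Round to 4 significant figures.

R = L/k = 0.2975/0.03574 = 8.324 m²·K/W

8.324 m²·K/W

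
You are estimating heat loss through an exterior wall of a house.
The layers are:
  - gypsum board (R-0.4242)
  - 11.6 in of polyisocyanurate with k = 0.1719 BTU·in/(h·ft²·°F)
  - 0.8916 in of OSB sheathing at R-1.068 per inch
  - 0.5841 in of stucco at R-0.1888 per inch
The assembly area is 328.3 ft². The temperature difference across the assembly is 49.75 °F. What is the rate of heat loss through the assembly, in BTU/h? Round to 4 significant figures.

11.6/0.1719 = 67.481
0.8916 × 1.068 = 0.95223
0.5841 × 0.1888 = 0.11028
R_total = 0.4242 + 67.481 + 0.95223 + 0.11028 = 68.968 ft²·°F·h/BTU
Q = A·ΔT/R = 328.3 × 49.75 / 68.968 = 236.82 BTU/h

236.8 BTU/h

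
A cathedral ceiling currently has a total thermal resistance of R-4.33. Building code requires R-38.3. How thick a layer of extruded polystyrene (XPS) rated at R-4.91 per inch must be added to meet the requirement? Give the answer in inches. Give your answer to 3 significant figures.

6.92 in

ΔR = 38.3 − 4.33 = 33.97 ft²·°F·h/BTU
L = ΔR / (R/in) = 33.97/4.91 = 6.919 in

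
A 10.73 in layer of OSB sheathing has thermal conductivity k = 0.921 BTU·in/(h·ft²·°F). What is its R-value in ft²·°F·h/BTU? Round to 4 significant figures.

11.65 ft²·°F·h/BTU

R = L/k = 10.73/0.921 = 11.65 ft²·°F·h/BTU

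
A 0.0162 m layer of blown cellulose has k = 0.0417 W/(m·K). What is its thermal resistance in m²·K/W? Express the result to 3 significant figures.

0.388 m²·K/W

R = L/k = 0.0162/0.0417 = 0.3885 m²·K/W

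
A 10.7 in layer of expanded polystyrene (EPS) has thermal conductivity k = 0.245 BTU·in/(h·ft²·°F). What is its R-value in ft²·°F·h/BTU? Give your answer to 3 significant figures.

43.7 ft²·°F·h/BTU

R = L/k = 10.7/0.245 = 43.67 ft²·°F·h/BTU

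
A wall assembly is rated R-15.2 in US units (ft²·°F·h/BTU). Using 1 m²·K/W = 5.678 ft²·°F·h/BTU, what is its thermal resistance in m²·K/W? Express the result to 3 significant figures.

R_SI = 15.2/5.678 = 2.677

2.68 m²·K/W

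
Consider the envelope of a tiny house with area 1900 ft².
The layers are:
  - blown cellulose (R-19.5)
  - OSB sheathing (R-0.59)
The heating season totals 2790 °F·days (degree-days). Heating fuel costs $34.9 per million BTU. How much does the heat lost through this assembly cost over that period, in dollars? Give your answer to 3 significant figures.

221 dollars

R_total = 19.5 + 0.59 = 20.09 ft²·°F·h/BTU
E = A × HDD × 24 / R = 1900 × 2790 × 24 / 20.09 = 6333000 BTU
Cost = 6333000/10⁶ × 34.9 = $221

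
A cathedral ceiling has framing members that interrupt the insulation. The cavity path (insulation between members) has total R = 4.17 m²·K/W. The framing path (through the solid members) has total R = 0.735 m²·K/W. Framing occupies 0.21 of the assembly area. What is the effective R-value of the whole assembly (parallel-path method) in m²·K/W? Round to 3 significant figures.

2.10 m²·K/W

U_eff = 0.79/4.17 + 0.21/0.735 = 0.1894 + 0.2857 = 0.4752
R_eff = 1/U_eff = 2.105 m²·K/W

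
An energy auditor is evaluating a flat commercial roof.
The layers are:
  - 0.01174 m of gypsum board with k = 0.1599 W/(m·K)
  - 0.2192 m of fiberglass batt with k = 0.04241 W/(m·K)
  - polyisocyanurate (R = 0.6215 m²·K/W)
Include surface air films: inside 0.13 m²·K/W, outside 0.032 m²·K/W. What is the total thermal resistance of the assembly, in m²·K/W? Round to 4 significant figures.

0.01174/0.1599 = 0.073421
0.2192/0.04241 = 5.1686
R_total = 0.13 + 0.073421 + 5.1686 + 0.6215 + 0.032 = 6.0255 m²·K/W

6.026 m²·K/W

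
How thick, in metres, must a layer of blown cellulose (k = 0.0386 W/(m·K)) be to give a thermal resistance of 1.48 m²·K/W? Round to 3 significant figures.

L = R·k = 1.48 × 0.0386 = 0.05713 m

0.0571 m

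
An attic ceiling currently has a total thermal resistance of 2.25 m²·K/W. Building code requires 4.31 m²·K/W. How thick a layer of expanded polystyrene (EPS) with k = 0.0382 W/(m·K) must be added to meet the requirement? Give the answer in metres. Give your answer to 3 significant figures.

ΔR = 4.31 − 2.25 = 2.06 m²·K/W
L = ΔR × k = 2.06 × 0.0382 = 0.07869 m

0.0787 m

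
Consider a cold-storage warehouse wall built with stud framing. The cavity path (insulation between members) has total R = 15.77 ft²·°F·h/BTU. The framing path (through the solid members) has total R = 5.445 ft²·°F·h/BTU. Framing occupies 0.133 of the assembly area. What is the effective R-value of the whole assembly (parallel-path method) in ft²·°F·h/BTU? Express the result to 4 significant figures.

U_eff = 0.867/15.77 + 0.133/5.445 = 0.054978 + 0.024426 = 0.079404
R_eff = 1/U_eff = 12.594 ft²·°F·h/BTU

12.59 ft²·°F·h/BTU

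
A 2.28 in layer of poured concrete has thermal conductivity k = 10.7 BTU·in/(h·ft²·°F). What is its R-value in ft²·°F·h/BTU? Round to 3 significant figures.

0.213 ft²·°F·h/BTU

R = L/k = 2.28/10.7 = 0.2131 ft²·°F·h/BTU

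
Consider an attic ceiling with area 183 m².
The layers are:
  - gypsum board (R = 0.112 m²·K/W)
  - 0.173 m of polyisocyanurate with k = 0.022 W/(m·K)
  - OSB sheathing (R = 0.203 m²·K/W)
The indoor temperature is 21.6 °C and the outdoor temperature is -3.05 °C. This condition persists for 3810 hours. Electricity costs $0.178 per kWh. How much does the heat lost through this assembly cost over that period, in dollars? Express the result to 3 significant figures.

374 dollars

0.173/0.022 = 7.864
R_total = 0.112 + 7.864 + 0.203 = 8.179 m²·K/W
Q = 183 × (21.6 − (-3.05)) / 8.179 = 551.6 W
E = 551.6 W × 3810 h / 1000 = 2101 kWh
Cost = 2101 × 0.178 = $374.1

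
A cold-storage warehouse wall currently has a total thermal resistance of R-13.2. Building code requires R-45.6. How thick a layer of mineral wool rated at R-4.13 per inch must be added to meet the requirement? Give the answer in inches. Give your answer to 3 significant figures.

7.85 in

ΔR = 45.6 − 13.2 = 32.4 ft²·°F·h/BTU
L = ΔR / (R/in) = 32.4/4.13 = 7.845 in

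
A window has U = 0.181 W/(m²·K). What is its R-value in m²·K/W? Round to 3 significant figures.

5.52 m²·K/W

R = 1/U = 1/0.181 = 5.525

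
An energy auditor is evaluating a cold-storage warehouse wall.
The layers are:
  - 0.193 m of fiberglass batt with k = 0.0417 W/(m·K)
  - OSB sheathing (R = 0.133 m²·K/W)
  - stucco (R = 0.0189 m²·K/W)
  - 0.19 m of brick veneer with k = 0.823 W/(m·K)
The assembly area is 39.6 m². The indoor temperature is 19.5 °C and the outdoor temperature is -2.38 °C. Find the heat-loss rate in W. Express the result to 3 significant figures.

0.193/0.0417 = 4.628
0.19/0.823 = 0.2309
R_total = 4.628 + 0.133 + 0.0189 + 0.2309 = 5.011 m²·K/W
Q = A·ΔT/R = 39.6 × (19.5 − (-2.38)) / 5.011 = 172.9 W

173 W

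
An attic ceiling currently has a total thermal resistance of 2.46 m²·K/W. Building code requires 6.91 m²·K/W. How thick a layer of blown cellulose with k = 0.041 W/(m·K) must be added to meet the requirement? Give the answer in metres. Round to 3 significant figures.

0.182 m

ΔR = 6.91 − 2.46 = 4.45 m²·K/W
L = ΔR × k = 4.45 × 0.041 = 0.1825 m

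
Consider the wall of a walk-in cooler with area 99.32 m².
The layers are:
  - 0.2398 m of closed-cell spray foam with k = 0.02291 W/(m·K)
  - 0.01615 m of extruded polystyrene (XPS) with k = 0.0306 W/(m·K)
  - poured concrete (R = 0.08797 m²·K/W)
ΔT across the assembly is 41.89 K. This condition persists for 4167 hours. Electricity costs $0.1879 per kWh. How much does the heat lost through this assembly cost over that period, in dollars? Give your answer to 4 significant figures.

0.2398/0.02291 = 10.467
0.01615/0.0306 = 0.52778
R_total = 10.467 + 0.52778 + 0.08797 = 11.083 m²·K/W
Q = 99.32 × 41.89 / 11.083 = 375.4 W
E = 375.4 W × 4167 h / 1000 = 1564.3 kWh
Cost = 1564.3 × 0.1879 = $293.93

293.9 dollars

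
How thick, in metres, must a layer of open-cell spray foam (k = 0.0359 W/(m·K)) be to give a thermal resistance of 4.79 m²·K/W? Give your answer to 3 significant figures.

L = R·k = 4.79 × 0.0359 = 0.172 m

0.172 m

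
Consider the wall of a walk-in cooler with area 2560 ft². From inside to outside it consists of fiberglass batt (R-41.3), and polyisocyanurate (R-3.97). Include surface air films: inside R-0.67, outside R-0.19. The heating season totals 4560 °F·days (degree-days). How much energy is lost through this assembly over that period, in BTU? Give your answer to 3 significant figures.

R_total = 0.67 + 41.3 + 3.97 + 0.19 = 46.13 ft²·°F·h/BTU
E = A × HDD × 24 / R = 2560 × 4560 × 24 / 46.13 = 6073000 BTU

6070000 BTU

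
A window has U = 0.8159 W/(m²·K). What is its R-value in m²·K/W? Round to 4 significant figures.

R = 1/U = 1/0.8159 = 1.2256

1.226 m²·K/W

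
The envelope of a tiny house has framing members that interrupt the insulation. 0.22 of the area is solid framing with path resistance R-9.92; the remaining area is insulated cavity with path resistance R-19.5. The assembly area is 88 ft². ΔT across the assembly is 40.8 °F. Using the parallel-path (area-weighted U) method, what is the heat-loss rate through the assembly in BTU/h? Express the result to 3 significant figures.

U_eff = 0.78/19.5 + 0.22/9.92 = 0.04 + 0.02218 = 0.06218
R_eff = 1/U_eff = 16.08 ft²·°F·h/BTU
Q = 88 × 40.8 / 16.08 = 223.2 BTU/h

223 BTU/h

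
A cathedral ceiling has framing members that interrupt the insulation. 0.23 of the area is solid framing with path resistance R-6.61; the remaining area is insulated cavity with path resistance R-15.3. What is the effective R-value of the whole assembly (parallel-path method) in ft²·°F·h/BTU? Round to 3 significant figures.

U_eff = 0.77/15.3 + 0.23/6.61 = 0.05033 + 0.0348 = 0.08512
R_eff = 1/U_eff = 11.75 ft²·°F·h/BTU

11.7 ft²·°F·h/BTU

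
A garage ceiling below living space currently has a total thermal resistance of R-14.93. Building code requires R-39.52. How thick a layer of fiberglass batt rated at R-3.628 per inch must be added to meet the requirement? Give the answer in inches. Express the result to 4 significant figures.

ΔR = 39.52 − 14.93 = 24.59 ft²·°F·h/BTU
L = ΔR / (R/in) = 24.59/3.628 = 6.7778 in

6.778 in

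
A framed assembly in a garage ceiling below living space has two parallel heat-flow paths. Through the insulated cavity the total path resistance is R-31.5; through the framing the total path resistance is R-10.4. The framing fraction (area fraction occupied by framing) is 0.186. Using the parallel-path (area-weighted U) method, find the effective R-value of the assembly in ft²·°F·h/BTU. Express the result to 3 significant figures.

U_eff = 0.814/31.5 + 0.186/10.4 = 0.02584 + 0.01788 = 0.04373
R_eff = 1/U_eff = 22.87 ft²·°F·h/BTU

22.9 ft²·°F·h/BTU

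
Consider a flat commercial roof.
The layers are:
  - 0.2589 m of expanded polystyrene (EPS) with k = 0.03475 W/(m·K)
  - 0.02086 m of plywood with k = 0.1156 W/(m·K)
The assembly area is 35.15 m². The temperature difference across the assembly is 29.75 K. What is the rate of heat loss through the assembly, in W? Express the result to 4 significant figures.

0.2589/0.03475 = 7.4504
0.02086/0.1156 = 0.18045
R_total = 7.4504 + 0.18045 = 7.6308 m²·K/W
Q = A·ΔT/R = 35.15 × 29.75 / 7.6308 = 137.04 W

137.0 W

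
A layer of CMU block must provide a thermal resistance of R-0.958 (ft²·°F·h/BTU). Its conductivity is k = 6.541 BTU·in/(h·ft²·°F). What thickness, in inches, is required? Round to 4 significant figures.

6.266 in

L = R × k = 0.958 × 6.541 = 6.2663 in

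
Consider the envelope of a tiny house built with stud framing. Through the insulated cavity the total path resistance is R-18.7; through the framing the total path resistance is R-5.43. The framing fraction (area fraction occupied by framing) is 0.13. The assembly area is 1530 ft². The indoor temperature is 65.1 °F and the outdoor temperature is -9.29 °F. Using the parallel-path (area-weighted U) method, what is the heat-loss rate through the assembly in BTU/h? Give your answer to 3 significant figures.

U_eff = 0.87/18.7 + 0.13/5.43 = 0.04652 + 0.02394 = 0.07047
R_eff = 1/U_eff = 14.19 ft²·°F·h/BTU
Q = 1530 × (65.1 − (-9.29)) / 14.19 = 8020 BTU/h

8020 BTU/h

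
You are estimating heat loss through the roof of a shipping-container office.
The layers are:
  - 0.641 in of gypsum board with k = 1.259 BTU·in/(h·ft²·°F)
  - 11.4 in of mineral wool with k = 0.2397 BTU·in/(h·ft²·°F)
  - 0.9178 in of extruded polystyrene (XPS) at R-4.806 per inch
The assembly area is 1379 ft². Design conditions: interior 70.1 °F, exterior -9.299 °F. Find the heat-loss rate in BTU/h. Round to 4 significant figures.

0.641/1.259 = 0.50913
11.4/0.2397 = 47.559
0.9178 × 4.806 = 4.4109
R_total = 0.50913 + 47.559 + 4.4109 = 52.48 ft²·°F·h/BTU
Q = A·ΔT/R = 1379 × (70.1 − (-9.299)) / 52.48 = 2086.4 BTU/h

2086 BTU/h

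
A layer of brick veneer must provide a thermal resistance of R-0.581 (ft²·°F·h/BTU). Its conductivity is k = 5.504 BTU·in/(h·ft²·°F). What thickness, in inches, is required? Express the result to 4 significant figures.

3.198 in

L = R × k = 0.581 × 5.504 = 3.1978 in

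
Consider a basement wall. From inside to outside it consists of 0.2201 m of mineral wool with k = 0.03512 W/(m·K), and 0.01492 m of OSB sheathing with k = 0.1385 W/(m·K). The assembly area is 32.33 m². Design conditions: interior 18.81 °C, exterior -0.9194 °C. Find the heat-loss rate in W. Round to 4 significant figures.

100.1 W

0.2201/0.03512 = 6.2671
0.01492/0.1385 = 0.10773
R_total = 6.2671 + 0.10773 = 6.3748 m²·K/W
Q = A·ΔT/R = 32.33 × (18.81 − (-0.9194)) / 6.3748 = 100.06 W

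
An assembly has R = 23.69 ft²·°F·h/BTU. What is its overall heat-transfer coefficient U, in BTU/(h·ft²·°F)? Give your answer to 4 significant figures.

0.04221 BTU/(h·ft²·°F)

U = 1/R = 1/23.69 = 0.042212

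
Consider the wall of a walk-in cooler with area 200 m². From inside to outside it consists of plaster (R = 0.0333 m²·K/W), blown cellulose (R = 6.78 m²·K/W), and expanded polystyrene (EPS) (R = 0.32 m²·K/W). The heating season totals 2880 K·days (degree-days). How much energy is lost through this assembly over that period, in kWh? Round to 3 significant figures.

1940 kWh

R_total = 0.0333 + 6.78 + 0.32 = 7.133 m²·K/W
E = A × HDD × 24 / R / 1000 = 200 × 2880 × 24 / 7.133 / 1000 = 1938 kWh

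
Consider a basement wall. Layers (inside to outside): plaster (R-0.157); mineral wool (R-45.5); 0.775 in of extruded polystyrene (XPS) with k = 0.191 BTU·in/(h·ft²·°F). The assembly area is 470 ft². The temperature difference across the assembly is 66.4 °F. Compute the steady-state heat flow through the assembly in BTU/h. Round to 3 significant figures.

0.775/0.191 = 4.058
R_total = 0.157 + 45.5 + 4.058 = 49.71 ft²·°F·h/BTU
Q = A·ΔT/R = 470 × 66.4 / 49.71 = 627.7 BTU/h

628 BTU/h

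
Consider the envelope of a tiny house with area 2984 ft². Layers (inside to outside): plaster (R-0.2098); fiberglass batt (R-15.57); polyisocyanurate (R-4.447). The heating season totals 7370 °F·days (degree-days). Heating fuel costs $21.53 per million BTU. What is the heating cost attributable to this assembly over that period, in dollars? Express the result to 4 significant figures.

R_total = 0.2098 + 15.57 + 4.447 = 20.227 ft²·°F·h/BTU
E = A × HDD × 24 / R = 2984 × 7370 × 24 / 20.227 = 26095000 BTU
Cost = 26095000/10⁶ × 21.53 = $561.82

561.8 dollars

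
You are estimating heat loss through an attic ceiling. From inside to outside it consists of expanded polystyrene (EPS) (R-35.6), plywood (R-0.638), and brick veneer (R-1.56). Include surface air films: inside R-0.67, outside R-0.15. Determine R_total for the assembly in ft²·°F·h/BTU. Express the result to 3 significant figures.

R_total = 0.67 + 35.6 + 0.638 + 1.56 + 0.15 = 38.62 ft²·°F·h/BTU

38.6 ft²·°F·h/BTU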